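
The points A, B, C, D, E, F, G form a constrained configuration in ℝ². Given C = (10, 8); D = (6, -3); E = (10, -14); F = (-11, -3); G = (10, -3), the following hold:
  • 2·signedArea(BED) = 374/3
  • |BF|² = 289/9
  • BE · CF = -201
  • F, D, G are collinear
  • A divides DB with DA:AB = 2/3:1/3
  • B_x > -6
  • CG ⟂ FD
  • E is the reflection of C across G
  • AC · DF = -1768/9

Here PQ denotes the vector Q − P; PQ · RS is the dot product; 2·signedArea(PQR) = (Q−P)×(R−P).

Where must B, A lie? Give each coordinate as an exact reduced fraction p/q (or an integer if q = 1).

1. B_x = -16/3  [2·signedArea(BED) = 374/3 ∩ BE · CF = -201]
2. B_y = -3  [2·signedArea(BED) = 374/3 ∩ BE · CF = -201]
   → B = (-16/3, -3)
3. A_x = -14/9  [A divides DB with DA:AB = 2/3:1/3]
4. A_y = -3  [A divides DB with DA:AB = 2/3:1/3]
   → A = (-14/9, -3)

A = (-14/9, -3)
B = (-16/3, -3)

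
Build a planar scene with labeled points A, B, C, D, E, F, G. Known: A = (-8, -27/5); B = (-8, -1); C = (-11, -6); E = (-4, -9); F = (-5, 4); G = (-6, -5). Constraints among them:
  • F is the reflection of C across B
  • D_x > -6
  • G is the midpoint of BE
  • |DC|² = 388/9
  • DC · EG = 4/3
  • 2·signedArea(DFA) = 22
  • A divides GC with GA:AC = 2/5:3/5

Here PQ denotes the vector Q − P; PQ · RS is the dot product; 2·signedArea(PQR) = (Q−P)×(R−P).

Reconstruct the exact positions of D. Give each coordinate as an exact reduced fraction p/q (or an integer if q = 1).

D = (-5, -10/3)

1. D_x = -5  [2·signedArea(DFA) = 22 ∩ DC · EG = 4/3]
2. D_y = -10/3  [2·signedArea(DFA) = 22 ∩ DC · EG = 4/3]
   → D = (-5, -10/3)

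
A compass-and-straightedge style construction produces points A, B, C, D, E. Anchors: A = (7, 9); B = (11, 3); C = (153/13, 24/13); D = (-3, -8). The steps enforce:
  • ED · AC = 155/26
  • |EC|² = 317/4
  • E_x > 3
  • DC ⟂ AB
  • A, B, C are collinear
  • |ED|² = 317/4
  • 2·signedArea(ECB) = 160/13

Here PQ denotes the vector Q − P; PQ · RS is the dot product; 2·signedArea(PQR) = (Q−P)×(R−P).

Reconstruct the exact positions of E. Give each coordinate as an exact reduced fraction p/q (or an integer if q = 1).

1. E_x = 4  [2·signedArea(ECB) = 160/13 ∩ ED · AC = 155/26]
2. E_y = -5/2  [2·signedArea(ECB) = 160/13 ∩ ED · AC = 155/26]
   → E = (4, -5/2)

E = (4, -5/2)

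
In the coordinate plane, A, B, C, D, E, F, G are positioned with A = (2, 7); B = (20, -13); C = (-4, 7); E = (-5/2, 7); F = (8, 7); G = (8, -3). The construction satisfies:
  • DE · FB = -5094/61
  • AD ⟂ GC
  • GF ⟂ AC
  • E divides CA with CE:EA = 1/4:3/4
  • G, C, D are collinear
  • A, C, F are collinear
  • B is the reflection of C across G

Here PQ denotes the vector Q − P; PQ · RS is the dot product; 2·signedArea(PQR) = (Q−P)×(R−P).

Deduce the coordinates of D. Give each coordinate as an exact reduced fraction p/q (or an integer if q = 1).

D = (-28/61, 247/61)

1. D_x = -28/61  [G, C, D are collinear ∩ AD ⟂ GC]
2. D_y = 247/61  [G, C, D are collinear ∩ AD ⟂ GC]
   → D = (-28/61, 247/61)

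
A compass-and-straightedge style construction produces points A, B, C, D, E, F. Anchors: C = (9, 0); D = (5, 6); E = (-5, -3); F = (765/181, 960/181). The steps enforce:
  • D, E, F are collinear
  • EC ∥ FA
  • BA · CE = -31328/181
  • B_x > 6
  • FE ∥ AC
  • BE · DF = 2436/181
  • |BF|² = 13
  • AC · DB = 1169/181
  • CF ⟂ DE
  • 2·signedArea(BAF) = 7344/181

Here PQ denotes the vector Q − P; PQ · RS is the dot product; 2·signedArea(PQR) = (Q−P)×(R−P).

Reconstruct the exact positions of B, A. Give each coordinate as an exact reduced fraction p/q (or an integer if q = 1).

1. B_x = 7  [line 140/181·x + 126/181·y + -1358/181 = 0 ∩ |BF|² = 13]
2. B_y = 3  [line 140/181·x + 126/181·y + -1358/181 = 0 ∩ |BF|² = 13]
   → B = (7, 3)
3. A_x = 3299/181  [FE ∥ AC ∩ EC ∥ FA]
4. A_y = 1503/181  [FE ∥ AC ∩ EC ∥ FA]
   → A = (3299/181, 1503/181)

A = (3299/181, 1503/181)
B = (7, 3)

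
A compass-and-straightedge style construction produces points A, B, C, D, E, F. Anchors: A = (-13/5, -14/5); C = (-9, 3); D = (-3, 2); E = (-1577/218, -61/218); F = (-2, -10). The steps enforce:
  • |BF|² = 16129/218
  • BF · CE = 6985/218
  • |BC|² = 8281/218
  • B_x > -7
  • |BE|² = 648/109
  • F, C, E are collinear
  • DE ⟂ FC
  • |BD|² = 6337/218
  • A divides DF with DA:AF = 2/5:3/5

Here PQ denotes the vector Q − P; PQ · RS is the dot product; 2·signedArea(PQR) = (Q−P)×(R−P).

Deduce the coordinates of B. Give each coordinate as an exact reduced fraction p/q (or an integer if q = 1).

B = (-1325/218, -529/218)

1. B_x = -1325/218  [line -385/218·x + 715/218·y + -605/218 = 0 ∩ |BF|² = 16129/218]
2. B_y = -529/218  [line -385/218·x + 715/218·y + -605/218 = 0 ∩ |BF|² = 16129/218]
   → B = (-1325/218, -529/218)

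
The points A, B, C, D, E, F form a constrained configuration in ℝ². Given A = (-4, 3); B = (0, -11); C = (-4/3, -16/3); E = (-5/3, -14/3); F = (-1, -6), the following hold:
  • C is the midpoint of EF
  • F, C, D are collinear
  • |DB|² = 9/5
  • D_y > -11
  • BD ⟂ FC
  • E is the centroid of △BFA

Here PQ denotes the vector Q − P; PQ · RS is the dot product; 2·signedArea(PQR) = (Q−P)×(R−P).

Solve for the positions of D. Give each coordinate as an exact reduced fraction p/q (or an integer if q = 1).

1. D_x = 6/5  [F, C, D are collinear ∩ BD ⟂ FC]
2. D_y = -52/5  [F, C, D are collinear ∩ BD ⟂ FC]
   → D = (6/5, -52/5)

D = (6/5, -52/5)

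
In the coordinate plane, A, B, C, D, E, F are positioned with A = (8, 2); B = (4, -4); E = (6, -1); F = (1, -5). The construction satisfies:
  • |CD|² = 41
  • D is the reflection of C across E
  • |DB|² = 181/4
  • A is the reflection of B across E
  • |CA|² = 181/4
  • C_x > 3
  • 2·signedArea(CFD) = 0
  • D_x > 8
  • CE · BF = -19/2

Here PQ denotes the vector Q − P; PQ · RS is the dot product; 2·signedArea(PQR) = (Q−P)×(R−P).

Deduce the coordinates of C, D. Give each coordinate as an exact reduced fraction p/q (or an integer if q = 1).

1. C_x = 7/2  [line 3·x + 1·y + -15/2 = 0 ∩ |CA|² = 181/4]
2. C_y = -3  [line 3·x + 1·y + -15/2 = 0 ∩ |CA|² = 181/4]
   → C = (7/2, -3)
3. D_x = 17/2  [2·signedArea(CFD) = 0 ∩ D is the reflection of C across E]
4. D_y = 1  [2·signedArea(CFD) = 0 ∩ D is the reflection of C across E]
   → D = (17/2, 1)

C = (7/2, -3)
D = (17/2, 1)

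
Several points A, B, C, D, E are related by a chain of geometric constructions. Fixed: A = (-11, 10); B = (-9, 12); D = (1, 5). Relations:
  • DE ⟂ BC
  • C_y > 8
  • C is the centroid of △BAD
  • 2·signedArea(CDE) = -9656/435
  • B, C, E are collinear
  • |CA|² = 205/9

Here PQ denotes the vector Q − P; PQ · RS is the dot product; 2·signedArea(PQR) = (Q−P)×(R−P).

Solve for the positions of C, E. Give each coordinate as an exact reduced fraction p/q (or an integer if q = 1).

C = (-19/3, 9)
E = (-161/145, 453/145)

1. C_x = -19/3  [C is the centroid of △BAD]
2. C_y = 9  [C is the centroid of △BAD]
   → C = (-19/3, 9)
3. E_x = -161/145  [B, C, E are collinear ∩ DE ⟂ BC]
4. E_y = 453/145  [B, C, E are collinear ∩ DE ⟂ BC]
   → E = (-161/145, 453/145)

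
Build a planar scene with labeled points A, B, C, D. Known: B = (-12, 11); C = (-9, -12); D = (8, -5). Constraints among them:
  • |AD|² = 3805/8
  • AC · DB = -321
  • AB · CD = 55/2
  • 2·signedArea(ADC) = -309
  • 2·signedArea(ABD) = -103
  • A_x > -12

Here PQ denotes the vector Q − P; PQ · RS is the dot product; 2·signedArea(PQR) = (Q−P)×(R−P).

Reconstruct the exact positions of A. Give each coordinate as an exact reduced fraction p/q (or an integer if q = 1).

A = (-45/4, 21/4)

1. A_x = -45/4  [AC · DB = -321 ∩ AB · CD = 55/2]
2. A_y = 21/4  [AC · DB = -321 ∩ AB · CD = 55/2]
   → A = (-45/4, 21/4)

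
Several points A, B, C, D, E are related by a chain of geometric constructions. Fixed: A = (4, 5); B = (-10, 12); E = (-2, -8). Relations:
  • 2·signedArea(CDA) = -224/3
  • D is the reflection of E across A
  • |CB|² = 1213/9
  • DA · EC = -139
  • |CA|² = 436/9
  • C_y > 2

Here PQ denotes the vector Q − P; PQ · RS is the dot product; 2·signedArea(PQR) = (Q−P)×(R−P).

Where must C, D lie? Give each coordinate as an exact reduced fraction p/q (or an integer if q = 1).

C = (-8/3, 3)
D = (10, 18)

1. D_x = 10  [D is the reflection of E across A]
2. D_y = 18  [D is the reflection of E across A]
   → D = (10, 18)
3. C_x = -8/3  [2·signedArea(CDA) = -224/3 ∩ DA · EC = -139]
4. C_y = 3  [2·signedArea(CDA) = -224/3 ∩ DA · EC = -139]
   → C = (-8/3, 3)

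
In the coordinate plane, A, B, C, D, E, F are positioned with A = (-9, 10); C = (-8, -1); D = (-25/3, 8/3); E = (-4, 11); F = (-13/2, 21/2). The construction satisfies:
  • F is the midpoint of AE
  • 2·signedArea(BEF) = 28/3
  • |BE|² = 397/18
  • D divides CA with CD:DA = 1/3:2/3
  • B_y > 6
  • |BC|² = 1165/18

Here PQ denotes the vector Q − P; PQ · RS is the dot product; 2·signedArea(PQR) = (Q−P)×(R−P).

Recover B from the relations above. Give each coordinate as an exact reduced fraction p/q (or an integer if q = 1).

1. B_x = -37/6  [line 1/2·x + -5/2·y + 121/6 = 0 ∩ |BC|² = 1165/18]
2. B_y = 41/6  [line 1/2·x + -5/2·y + 121/6 = 0 ∩ |BC|² = 1165/18]
   → B = (-37/6, 41/6)

B = (-37/6, 41/6)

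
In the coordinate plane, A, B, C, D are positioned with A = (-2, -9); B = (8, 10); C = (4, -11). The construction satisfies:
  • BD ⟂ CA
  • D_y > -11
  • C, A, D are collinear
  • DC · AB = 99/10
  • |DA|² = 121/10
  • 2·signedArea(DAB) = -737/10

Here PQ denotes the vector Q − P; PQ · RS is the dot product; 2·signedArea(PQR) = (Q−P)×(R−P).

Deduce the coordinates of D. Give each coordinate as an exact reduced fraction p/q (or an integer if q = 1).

D = (13/10, -101/10)

1. D_x = 13/10  [C, A, D are collinear ∩ BD ⟂ CA]
2. D_y = -101/10  [C, A, D are collinear ∩ BD ⟂ CA]
   → D = (13/10, -101/10)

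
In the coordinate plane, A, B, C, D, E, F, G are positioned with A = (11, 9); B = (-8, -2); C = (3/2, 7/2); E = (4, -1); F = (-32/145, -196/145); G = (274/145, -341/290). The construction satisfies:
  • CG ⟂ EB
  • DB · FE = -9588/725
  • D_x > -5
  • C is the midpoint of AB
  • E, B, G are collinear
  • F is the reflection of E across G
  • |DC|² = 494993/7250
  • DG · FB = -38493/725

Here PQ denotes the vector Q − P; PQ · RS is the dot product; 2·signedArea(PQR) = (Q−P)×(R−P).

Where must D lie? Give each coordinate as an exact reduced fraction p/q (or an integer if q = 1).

1. D_x = -3544/725  [line 1128/145·x + 94/145·y + 28388/725 = 0 ∩ |DC|² = 494993/7250]
2. D_y = -1262/725  [line 1128/145·x + 94/145·y + 28388/725 = 0 ∩ |DC|² = 494993/7250]
   → D = (-3544/725, -1262/725)

D = (-3544/725, -1262/725)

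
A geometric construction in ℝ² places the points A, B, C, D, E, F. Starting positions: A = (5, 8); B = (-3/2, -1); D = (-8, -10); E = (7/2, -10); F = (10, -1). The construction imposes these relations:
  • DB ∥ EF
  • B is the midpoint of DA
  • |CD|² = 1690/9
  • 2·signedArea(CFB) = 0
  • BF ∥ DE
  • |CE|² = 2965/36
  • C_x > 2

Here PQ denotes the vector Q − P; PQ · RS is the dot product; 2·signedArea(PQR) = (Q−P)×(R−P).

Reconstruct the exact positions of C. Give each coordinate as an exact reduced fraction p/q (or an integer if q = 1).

C = (7/3, -1)

1. C_y = -1  [2·signedArea(CFB) = 0]
2. C_x = 7/3  [|CD|² = 1690/9]
   → C = (7/3, -1)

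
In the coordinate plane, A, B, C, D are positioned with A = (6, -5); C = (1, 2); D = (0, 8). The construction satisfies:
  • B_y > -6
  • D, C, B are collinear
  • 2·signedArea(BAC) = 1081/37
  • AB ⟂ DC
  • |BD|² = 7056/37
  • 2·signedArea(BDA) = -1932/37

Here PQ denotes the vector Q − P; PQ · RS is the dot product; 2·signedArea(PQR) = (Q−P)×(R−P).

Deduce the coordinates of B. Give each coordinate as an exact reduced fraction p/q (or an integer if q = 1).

B = (84/37, -208/37)

1. B_x = 84/37  [D, C, B are collinear ∩ AB ⟂ DC]
2. B_y = -208/37  [D, C, B are collinear ∩ AB ⟂ DC]
   → B = (84/37, -208/37)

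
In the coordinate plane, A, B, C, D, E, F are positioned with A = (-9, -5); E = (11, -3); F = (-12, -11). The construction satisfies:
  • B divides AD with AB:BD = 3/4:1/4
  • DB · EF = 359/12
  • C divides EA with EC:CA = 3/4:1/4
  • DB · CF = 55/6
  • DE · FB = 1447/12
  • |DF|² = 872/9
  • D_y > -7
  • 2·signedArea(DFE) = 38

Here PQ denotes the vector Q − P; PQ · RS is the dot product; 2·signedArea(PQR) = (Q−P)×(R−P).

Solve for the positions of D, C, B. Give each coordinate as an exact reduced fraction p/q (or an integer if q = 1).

B = (-19/4, -6)
C = (-4, -9/2)
D = (-10/3, -19/3)

1. D_x = -10/3  [line -8·x + 23·y + 119 = 0 ∩ |DF|² = 872/9]
2. D_y = -19/3  [line -8·x + 23·y + 119 = 0 ∩ |DF|² = 872/9]
   → D = (-10/3, -19/3)
3. C_x = -4  [C divides EA with EC:CA = 3/4:1/4]
4. C_y = -9/2  [C divides EA with EC:CA = 3/4:1/4]
   → C = (-4, -9/2)
5. B_x = -19/4  [DB · CF = 55/6 ∩ B divides AD with AB:BD = 3/4:1/4]
6. B_y = -6  [DB · CF = 55/6 ∩ B divides AD with AB:BD = 3/4:1/4]
   → B = (-19/4, -6)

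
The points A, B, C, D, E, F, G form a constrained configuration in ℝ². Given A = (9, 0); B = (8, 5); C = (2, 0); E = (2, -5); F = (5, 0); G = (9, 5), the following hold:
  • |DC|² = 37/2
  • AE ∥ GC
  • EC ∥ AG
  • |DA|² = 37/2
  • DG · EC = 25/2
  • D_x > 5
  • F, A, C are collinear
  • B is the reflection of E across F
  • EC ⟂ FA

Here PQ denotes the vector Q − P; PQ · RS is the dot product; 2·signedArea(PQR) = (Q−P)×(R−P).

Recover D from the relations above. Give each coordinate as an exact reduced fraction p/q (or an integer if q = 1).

D = (11/2, 5/2)

1. D_y = 5/2  [DG · EC = 25/2]
2. D_x = 11/2  [|DC|² = 37/2]
   → D = (11/2, 5/2)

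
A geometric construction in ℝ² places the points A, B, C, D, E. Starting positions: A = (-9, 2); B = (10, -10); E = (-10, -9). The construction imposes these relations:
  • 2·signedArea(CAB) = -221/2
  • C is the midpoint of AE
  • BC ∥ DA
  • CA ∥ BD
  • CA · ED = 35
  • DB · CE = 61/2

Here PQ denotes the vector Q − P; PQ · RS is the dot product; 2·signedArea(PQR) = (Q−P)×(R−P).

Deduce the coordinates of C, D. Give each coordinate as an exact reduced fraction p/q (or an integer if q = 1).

1. C_x = -19/2  [C is the midpoint of AE]
2. C_y = -7/2  [C is the midpoint of AE]
   → C = (-19/2, -7/2)
3. D_x = 21/2  [BC ∥ DA ∩ CA ∥ BD]
4. D_y = -9/2  [BC ∥ DA ∩ CA ∥ BD]
   → D = (21/2, -9/2)

C = (-19/2, -7/2)
D = (21/2, -9/2)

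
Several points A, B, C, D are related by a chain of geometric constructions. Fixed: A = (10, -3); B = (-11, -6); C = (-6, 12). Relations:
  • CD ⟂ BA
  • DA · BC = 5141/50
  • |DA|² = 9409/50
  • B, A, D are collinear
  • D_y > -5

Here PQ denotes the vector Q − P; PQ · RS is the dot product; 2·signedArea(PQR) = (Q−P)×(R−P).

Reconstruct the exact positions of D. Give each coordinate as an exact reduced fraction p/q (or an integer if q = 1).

D = (-179/50, -247/50)

1. D_x = -179/50  [B, A, D are collinear ∩ CD ⟂ BA]
2. D_y = -247/50  [B, A, D are collinear ∩ CD ⟂ BA]
   → D = (-179/50, -247/50)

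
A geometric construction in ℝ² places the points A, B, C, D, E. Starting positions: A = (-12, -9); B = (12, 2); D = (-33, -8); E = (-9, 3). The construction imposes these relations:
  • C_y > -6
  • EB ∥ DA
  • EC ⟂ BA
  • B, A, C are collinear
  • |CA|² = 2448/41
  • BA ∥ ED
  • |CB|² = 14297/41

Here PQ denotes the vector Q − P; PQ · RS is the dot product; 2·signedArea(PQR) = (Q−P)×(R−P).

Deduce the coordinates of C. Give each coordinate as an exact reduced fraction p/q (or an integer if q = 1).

1. C_x = -204/41  [B, A, C are collinear ∩ EC ⟂ BA]
2. C_y = -237/41  [B, A, C are collinear ∩ EC ⟂ BA]
   → C = (-204/41, -237/41)

C = (-204/41, -237/41)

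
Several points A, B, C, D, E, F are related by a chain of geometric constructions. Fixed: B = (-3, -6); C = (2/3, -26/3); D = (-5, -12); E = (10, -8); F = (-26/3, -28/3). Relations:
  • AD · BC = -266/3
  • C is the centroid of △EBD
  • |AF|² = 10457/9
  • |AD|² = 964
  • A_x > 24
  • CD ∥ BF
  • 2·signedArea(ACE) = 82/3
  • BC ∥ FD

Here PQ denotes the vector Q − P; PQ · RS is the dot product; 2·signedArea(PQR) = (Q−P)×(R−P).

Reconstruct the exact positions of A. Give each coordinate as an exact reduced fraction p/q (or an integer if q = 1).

A = (25, -4)

1. A_x = 25  [2·signedArea(ACE) = 82/3 ∩ AD · BC = -266/3]
2. A_y = -4  [2·signedArea(ACE) = 82/3 ∩ AD · BC = -266/3]
   → A = (25, -4)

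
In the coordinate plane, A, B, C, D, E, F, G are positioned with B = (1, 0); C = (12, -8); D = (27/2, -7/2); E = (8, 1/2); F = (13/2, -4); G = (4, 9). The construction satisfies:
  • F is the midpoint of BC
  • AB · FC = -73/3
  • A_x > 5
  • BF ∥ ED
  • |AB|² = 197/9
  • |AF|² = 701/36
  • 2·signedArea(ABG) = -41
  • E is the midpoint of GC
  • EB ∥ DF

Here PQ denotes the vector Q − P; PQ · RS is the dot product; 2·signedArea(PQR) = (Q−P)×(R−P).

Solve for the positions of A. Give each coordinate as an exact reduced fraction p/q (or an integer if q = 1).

1. A_x = 17/3  [2·signedArea(ABG) = -41 ∩ AB · FC = -73/3]
2. A_y = 1/3  [2·signedArea(ABG) = -41 ∩ AB · FC = -73/3]
   → A = (17/3, 1/3)

A = (17/3, 1/3)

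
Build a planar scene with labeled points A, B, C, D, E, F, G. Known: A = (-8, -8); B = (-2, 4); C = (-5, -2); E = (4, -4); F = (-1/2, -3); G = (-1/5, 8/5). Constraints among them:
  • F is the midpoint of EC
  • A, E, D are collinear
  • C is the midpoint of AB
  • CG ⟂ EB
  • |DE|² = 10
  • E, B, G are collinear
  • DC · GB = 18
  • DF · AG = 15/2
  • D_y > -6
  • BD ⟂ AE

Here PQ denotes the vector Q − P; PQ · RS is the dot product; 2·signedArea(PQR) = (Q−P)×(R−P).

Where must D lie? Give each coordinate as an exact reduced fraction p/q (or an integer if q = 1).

1. D_x = 1  [A, E, D are collinear ∩ BD ⟂ AE]
2. D_y = -5  [A, E, D are collinear ∩ BD ⟂ AE]
   → D = (1, -5)

D = (1, -5)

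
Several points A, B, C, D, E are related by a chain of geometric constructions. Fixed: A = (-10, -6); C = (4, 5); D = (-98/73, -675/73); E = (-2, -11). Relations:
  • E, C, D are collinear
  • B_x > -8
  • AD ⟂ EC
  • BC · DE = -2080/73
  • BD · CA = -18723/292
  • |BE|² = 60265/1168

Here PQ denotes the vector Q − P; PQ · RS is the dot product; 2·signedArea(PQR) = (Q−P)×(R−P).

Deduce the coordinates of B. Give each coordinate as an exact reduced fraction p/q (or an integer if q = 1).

B = (-572/73, -1989/292)

1. B_x = -572/73  [BD · CA = -18723/292 ∩ BC · DE = -2080/73]
2. B_y = -1989/292  [BD · CA = -18723/292 ∩ BC · DE = -2080/73]
   → B = (-572/73, -1989/292)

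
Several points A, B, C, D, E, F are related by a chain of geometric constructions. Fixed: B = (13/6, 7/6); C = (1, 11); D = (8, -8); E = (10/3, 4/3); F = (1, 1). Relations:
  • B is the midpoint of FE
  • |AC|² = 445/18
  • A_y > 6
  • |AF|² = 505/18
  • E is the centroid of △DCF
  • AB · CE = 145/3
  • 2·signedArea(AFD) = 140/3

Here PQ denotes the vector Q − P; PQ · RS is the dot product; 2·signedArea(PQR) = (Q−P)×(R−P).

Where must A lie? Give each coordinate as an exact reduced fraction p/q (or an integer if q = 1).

A = (13/6, 37/6)

1. A_x = 13/6  [AB · CE = 145/3 ∩ 2·signedArea(AFD) = 140/3]
2. A_y = 37/6  [AB · CE = 145/3 ∩ 2·signedArea(AFD) = 140/3]
   → A = (13/6, 37/6)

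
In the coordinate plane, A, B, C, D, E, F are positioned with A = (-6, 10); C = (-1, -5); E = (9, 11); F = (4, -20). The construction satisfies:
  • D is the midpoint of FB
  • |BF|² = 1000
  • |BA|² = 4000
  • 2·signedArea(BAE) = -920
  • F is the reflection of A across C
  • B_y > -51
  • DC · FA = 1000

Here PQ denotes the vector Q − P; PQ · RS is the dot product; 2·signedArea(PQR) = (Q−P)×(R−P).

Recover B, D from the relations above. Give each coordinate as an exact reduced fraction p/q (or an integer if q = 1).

1. B_x = 14  [line -1·x + 15·y + 764 = 0 ∩ |BF|² = 1000]
2. B_y = -50  [line -1·x + 15·y + 764 = 0 ∩ |BF|² = 1000]
   → B = (14, -50)
3. D_x = 9  [D is the midpoint of FB]
4. D_y = -35  [D is the midpoint of FB]
   → D = (9, -35)

B = (14, -50)
D = (9, -35)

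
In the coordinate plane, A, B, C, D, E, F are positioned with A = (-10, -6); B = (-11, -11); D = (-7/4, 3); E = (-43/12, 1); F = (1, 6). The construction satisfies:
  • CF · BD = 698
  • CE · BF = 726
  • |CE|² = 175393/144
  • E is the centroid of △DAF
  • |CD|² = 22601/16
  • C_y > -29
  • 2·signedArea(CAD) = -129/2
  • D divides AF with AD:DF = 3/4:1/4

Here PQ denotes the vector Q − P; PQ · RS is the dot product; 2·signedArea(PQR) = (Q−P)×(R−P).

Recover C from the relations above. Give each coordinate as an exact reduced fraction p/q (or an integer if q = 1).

1. C_x = -23  [CF · BD = 698 ∩ 2·signedArea(CAD) = -129/2]
2. C_y = -28  [CF · BD = 698 ∩ 2·signedArea(CAD) = -129/2]
   → C = (-23, -28)

C = (-23, -28)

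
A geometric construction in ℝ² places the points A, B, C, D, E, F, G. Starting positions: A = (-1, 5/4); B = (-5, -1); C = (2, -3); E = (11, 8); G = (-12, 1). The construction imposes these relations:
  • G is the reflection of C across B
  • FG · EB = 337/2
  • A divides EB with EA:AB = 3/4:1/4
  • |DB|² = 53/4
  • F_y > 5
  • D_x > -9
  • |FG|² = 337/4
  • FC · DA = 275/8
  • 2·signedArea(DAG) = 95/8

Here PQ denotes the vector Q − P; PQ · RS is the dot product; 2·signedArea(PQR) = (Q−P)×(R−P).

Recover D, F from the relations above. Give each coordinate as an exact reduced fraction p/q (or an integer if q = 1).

D = (-17/2, 0)
F = (-4, 11/2)

1. F_x = -4  [line 16·x + 9·y + 29/2 = 0 ∩ |FG|² = 337/4]
2. F_y = 11/2  [line 16·x + 9·y + 29/2 = 0 ∩ |FG|² = 337/4]
   → F = (-4, 11/2)
3. D_x = -17/2  [2·signedArea(DAG) = 95/8 ∩ FC · DA = 275/8]
4. D_y = 0  [2·signedArea(DAG) = 95/8 ∩ FC · DA = 275/8]
   → D = (-17/2, 0)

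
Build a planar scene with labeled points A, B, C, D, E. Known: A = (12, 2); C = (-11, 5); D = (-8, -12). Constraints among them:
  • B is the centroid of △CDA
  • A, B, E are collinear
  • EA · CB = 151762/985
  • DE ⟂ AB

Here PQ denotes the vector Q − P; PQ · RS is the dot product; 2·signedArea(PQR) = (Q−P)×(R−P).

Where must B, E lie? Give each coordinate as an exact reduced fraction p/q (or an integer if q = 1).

B = (-7/3, -5/3)
E = (-9981/985, -3607/985)

1. B_x = -7/3  [B is the centroid of △CDA]
2. B_y = -5/3  [B is the centroid of △CDA]
   → B = (-7/3, -5/3)
3. E_x = -9981/985  [A, B, E are collinear ∩ DE ⟂ AB]
4. E_y = -3607/985  [A, B, E are collinear ∩ DE ⟂ AB]
   → E = (-9981/985, -3607/985)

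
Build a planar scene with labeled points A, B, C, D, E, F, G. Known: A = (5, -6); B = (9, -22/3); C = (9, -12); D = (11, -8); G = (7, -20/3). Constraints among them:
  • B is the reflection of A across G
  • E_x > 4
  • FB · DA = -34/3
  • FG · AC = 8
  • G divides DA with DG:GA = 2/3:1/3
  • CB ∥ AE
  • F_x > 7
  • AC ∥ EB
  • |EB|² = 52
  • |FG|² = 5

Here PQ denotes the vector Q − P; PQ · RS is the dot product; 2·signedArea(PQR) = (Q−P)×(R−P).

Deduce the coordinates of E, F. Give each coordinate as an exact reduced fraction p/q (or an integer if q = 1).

1. E_x = 5  [AC ∥ EB ∩ CB ∥ AE]
2. E_y = -4/3  [AC ∥ EB ∩ CB ∥ AE]
   → E = (5, -4/3)
3. F_x = 8  [FB · DA = -34/3 ∩ FG · AC = 8]
4. F_y = -14/3  [FB · DA = -34/3 ∩ FG · AC = 8]
   → F = (8, -14/3)

E = (5, -4/3)
F = (8, -14/3)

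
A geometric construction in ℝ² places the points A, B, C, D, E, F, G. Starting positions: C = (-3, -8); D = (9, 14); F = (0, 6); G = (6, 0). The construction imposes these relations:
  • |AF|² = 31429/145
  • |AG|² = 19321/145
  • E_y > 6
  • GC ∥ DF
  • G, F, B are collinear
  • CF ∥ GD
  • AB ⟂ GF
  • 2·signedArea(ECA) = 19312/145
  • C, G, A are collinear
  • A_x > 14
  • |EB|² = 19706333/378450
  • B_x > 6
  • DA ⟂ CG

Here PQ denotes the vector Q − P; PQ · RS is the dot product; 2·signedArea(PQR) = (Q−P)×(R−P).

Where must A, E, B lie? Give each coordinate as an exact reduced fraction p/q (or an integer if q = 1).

A = (2121/145, 1112/145)
B = (1879/290, -139/290)
E = (707/145, 2852/435)

1. A_x = 2121/145  [C, G, A are collinear ∩ DA ⟂ CG]
2. A_y = 1112/145  [C, G, A are collinear ∩ DA ⟂ CG]
   → A = (2121/145, 1112/145)
3. B_x = 1879/290  [G, F, B are collinear ∩ AB ⟂ GF]
4. B_y = -139/290  [G, F, B are collinear ∩ AB ⟂ GF]
   → B = (1879/290, -139/290)
5. E_x = 707/145  [line -2272/145·x + 2556/145·y + -1136/29 = 0 ∩ |EB|² = 19706333/378450]
6. E_y = 2852/435  [line -2272/145·x + 2556/145·y + -1136/29 = 0 ∩ |EB|² = 19706333/378450]
   → E = (707/145, 2852/435)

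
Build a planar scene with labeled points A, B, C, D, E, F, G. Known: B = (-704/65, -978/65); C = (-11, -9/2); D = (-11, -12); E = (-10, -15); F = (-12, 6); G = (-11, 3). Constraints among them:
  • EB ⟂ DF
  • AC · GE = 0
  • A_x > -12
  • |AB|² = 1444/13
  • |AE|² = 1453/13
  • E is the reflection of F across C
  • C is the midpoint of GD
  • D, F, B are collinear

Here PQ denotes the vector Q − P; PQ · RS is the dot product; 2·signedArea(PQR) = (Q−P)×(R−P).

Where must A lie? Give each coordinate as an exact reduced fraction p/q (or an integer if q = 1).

1. A_x = -742/65  [line -1·x + 18·y + 70 = 0 ∩ |AB|² = 1444/13]
2. A_y = -294/65  [line -1·x + 18·y + 70 = 0 ∩ |AB|² = 1444/13]
   → A = (-742/65, -294/65)

A = (-742/65, -294/65)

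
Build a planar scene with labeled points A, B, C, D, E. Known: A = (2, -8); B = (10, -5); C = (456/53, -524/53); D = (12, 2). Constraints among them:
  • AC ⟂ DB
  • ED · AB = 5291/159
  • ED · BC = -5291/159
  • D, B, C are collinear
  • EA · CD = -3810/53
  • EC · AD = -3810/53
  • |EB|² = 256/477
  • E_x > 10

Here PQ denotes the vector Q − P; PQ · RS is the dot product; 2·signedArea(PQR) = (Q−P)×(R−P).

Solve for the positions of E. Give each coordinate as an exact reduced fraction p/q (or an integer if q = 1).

E = (1622/159, -683/159)

1. E_x = 1622/159  [EA · CD = -3810/53 ∩ EC · AD = -3810/53]
2. E_y = -683/159  [EA · CD = -3810/53 ∩ EC · AD = -3810/53]
   → E = (1622/159, -683/159)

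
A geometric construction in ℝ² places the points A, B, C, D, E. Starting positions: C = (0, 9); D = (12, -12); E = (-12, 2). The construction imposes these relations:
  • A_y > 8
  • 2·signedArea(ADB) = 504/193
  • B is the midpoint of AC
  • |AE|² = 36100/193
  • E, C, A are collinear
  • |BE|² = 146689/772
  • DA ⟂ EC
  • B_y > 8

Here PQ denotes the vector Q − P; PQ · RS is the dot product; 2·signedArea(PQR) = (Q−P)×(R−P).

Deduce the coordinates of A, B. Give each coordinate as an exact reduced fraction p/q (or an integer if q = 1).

A = (-36/193, 1716/193)
B = (-18/193, 3453/386)

1. A_x = -36/193  [E, C, A are collinear ∩ DA ⟂ EC]
2. A_y = 1716/193  [E, C, A are collinear ∩ DA ⟂ EC]
   → A = (-36/193, 1716/193)
3. B_x = -18/193  [B is the midpoint of AC]
4. B_y = 3453/386  [B is the midpoint of AC]
   → B = (-18/193, 3453/386)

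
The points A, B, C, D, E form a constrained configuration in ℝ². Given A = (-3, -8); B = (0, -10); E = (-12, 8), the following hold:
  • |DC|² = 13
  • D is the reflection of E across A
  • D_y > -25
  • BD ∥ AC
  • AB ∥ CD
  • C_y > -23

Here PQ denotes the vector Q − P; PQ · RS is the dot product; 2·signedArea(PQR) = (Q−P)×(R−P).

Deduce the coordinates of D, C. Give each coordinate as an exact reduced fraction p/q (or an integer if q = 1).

1. D_x = 6  [D is the reflection of E across A]
2. D_y = -24  [D is the reflection of E across A]
   → D = (6, -24)
3. C_x = 3  [AB ∥ CD ∩ BD ∥ AC]
4. C_y = -22  [AB ∥ CD ∩ BD ∥ AC]
   → C = (3, -22)

C = (3, -22)
D = (6, -24)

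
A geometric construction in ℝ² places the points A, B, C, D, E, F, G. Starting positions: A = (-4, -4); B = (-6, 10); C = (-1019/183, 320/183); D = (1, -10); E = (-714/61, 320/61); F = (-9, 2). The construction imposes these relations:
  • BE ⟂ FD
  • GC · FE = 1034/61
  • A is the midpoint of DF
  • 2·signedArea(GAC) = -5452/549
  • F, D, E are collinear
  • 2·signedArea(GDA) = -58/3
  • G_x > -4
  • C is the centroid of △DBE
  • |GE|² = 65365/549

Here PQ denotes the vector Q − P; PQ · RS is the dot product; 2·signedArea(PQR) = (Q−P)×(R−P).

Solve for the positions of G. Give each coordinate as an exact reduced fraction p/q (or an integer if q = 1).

G = (-3, -4/3)

1. G_x = -3  [2·signedArea(GDA) = -58/3 ∩ GC · FE = 1034/61]
2. G_y = -4/3  [2·signedArea(GDA) = -58/3 ∩ GC · FE = 1034/61]
   → G = (-3, -4/3)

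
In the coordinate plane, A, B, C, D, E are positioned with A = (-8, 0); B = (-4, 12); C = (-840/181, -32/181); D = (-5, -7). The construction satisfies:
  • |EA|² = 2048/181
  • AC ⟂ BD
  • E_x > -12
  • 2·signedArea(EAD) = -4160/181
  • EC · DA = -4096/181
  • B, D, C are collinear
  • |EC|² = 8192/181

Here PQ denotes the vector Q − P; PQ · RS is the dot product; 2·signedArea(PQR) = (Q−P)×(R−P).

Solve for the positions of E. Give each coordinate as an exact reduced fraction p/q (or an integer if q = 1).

E = (-2056/181, 32/181)

1. E_x = -2056/181  [2·signedArea(EAD) = -4160/181 ∩ EC · DA = -4096/181]
2. E_y = 32/181  [2·signedArea(EAD) = -4160/181 ∩ EC · DA = -4096/181]
   → E = (-2056/181, 32/181)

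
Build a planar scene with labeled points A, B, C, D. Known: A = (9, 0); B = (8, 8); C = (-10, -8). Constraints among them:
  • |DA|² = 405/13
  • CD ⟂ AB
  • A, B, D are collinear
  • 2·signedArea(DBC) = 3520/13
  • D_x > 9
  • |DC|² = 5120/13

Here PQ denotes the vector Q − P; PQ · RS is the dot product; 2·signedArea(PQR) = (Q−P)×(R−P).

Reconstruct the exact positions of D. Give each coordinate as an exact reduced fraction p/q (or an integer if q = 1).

D = (126/13, -72/13)

1. D_x = 126/13  [A, B, D are collinear ∩ CD ⟂ AB]
2. D_y = -72/13  [A, B, D are collinear ∩ CD ⟂ AB]
   → D = (126/13, -72/13)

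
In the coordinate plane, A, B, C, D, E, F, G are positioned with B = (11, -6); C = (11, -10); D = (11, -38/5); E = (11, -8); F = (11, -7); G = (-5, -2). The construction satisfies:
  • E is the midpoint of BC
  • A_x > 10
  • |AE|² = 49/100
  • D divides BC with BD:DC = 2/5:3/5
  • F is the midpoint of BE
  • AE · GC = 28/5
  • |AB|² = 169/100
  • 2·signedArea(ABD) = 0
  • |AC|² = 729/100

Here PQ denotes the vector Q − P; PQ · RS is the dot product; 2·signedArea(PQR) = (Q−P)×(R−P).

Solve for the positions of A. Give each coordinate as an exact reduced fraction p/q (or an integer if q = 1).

A = (11, -73/10)

1. A_x = 11  [2·signedArea(ABD) = 0 ∩ AE · GC = 28/5]
2. A_y = -73/10  [2·signedArea(ABD) = 0 ∩ AE · GC = 28/5]
   → A = (11, -73/10)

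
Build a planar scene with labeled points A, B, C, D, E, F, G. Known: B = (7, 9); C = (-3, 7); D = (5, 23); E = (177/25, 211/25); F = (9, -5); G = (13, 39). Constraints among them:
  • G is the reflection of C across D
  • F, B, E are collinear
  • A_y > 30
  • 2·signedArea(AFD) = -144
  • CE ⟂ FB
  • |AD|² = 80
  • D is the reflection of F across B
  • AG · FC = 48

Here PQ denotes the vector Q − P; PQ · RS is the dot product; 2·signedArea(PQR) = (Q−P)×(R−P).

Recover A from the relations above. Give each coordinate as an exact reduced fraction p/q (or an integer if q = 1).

1. A_x = 9  [AG · FC = 48 ∩ 2·signedArea(AFD) = -144]
2. A_y = 31  [AG · FC = 48 ∩ 2·signedArea(AFD) = -144]
   → A = (9, 31)

A = (9, 31)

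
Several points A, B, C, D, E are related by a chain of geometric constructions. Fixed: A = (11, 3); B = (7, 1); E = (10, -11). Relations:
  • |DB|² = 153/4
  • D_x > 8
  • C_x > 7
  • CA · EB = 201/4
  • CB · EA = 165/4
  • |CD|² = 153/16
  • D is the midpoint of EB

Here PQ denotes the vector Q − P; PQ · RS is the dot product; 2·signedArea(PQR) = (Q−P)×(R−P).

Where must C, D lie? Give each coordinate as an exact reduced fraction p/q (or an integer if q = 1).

1. C_x = 31/4  [CB · EA = 165/4 ∩ CA · EB = 201/4]
2. C_y = -2  [CB · EA = 165/4 ∩ CA · EB = 201/4]
   → C = (31/4, -2)
3. D_x = 17/2  [D is the midpoint of EB]
4. D_y = -5  [D is the midpoint of EB]
   → D = (17/2, -5)

C = (31/4, -2)
D = (17/2, -5)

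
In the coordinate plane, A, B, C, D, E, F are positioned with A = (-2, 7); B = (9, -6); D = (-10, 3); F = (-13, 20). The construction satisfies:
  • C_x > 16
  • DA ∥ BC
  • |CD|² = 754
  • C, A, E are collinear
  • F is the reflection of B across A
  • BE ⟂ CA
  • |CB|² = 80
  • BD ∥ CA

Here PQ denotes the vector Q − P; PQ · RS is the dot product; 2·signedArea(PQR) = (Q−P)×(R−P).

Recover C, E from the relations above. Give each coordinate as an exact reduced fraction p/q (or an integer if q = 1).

1. C_x = 17  [BD ∥ CA ∩ DA ∥ BC]
2. C_y = -2  [BD ∥ CA ∩ DA ∥ BC]
   → C = (17, -2)
3. E_x = 2655/221  [C, A, E are collinear ∩ BE ⟂ CA]
4. E_y = 80/221  [C, A, E are collinear ∩ BE ⟂ CA]
   → E = (2655/221, 80/221)

C = (17, -2)
E = (2655/221, 80/221)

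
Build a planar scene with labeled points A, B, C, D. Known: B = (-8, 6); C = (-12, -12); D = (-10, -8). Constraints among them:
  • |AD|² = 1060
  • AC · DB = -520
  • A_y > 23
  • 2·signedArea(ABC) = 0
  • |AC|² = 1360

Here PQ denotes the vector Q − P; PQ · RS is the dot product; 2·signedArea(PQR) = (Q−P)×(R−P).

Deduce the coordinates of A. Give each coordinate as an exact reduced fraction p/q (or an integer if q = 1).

1. A_x = -4  [2·signedArea(ABC) = 0 ∩ AC · DB = -520]
2. A_y = 24  [2·signedArea(ABC) = 0 ∩ AC · DB = -520]
   → A = (-4, 24)

A = (-4, 24)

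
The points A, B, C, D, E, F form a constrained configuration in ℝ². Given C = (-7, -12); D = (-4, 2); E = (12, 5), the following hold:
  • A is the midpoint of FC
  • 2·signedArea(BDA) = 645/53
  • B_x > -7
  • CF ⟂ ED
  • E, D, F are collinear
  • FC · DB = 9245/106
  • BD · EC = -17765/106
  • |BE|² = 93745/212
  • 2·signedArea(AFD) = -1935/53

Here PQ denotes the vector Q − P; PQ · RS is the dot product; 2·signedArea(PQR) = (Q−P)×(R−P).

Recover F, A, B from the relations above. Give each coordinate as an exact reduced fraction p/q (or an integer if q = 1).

A = (-871/106, -292/53)
B = (-679/106, -274/53)
F = (-500/53, 52/53)

1. F_x = -500/53  [E, D, F are collinear ∩ CF ⟂ ED]
2. F_y = 52/53  [E, D, F are collinear ∩ CF ⟂ ED]
   → F = (-500/53, 52/53)
3. A_x = -871/106  [A is the midpoint of FC]
4. A_y = -292/53  [A is the midpoint of FC]
   → A = (-871/106, -292/53)
5. B_x = -679/106  [2·signedArea(BDA) = 645/53 ∩ BD · EC = -17765/106]
6. B_y = -274/53  [2·signedArea(BDA) = 645/53 ∩ BD · EC = -17765/106]
   → B = (-679/106, -274/53)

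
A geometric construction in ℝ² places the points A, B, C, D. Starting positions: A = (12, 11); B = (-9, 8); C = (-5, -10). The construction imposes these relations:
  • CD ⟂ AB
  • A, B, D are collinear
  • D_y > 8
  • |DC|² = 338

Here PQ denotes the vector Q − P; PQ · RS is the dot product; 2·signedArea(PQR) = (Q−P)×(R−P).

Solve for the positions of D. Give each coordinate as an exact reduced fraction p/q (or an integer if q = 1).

D = (-38/5, 41/5)

1. D_x = -38/5  [A, B, D are collinear ∩ CD ⟂ AB]
2. D_y = 41/5  [A, B, D are collinear ∩ CD ⟂ AB]
   → D = (-38/5, 41/5)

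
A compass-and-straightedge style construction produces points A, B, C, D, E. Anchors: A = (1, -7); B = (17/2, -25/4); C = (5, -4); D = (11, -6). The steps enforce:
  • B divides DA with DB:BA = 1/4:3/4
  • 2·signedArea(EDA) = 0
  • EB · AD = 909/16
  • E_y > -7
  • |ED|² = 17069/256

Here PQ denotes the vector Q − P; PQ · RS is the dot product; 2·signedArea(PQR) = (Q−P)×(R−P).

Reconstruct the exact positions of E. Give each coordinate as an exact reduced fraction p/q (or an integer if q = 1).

E = (23/8, -109/16)

1. E_x = 23/8  [2·signedArea(EDA) = 0 ∩ EB · AD = 909/16]
2. E_y = -109/16  [2·signedArea(EDA) = 0 ∩ EB · AD = 909/16]
   → E = (23/8, -109/16)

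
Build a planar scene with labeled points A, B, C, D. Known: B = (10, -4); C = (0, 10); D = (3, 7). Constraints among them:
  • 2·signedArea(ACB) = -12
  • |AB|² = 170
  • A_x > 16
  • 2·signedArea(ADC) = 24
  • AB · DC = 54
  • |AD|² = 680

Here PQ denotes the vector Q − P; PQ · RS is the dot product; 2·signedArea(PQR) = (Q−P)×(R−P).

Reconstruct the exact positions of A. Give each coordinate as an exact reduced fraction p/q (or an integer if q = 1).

A = (17, -15)

1. A_x = 17  [2·signedArea(ADC) = 24 ∩ AB · DC = 54]
2. A_y = -15  [2·signedArea(ADC) = 24 ∩ AB · DC = 54]
   → A = (17, -15)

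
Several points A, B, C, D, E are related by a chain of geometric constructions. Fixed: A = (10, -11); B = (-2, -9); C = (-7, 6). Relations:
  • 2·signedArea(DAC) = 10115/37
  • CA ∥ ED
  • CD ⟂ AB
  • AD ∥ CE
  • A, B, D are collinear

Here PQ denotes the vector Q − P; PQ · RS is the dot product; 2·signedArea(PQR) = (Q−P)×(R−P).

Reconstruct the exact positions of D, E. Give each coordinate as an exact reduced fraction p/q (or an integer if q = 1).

D = (-344/37, -288/37)
E = (-973/37, 341/37)

1. D_x = -344/37  [A, B, D are collinear ∩ CD ⟂ AB]
2. D_y = -288/37  [A, B, D are collinear ∩ CD ⟂ AB]
   → D = (-344/37, -288/37)
3. E_x = -973/37  [CA ∥ ED ∩ AD ∥ CE]
4. E_y = 341/37  [CA ∥ ED ∩ AD ∥ CE]
   → E = (-973/37, 341/37)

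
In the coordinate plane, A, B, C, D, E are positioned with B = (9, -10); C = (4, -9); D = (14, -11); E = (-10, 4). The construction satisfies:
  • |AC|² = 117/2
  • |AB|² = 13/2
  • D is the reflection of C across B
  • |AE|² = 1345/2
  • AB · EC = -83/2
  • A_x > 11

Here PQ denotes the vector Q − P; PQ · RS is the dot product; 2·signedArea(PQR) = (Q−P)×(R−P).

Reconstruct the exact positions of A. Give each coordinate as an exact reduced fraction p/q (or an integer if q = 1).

1. A_x = 23/2  [line -14·x + 13·y + 595/2 = 0 ∩ |AE|² = 1345/2]
2. A_y = -21/2  [line -14·x + 13·y + 595/2 = 0 ∩ |AE|² = 1345/2]
   → A = (23/2, -21/2)

A = (23/2, -21/2)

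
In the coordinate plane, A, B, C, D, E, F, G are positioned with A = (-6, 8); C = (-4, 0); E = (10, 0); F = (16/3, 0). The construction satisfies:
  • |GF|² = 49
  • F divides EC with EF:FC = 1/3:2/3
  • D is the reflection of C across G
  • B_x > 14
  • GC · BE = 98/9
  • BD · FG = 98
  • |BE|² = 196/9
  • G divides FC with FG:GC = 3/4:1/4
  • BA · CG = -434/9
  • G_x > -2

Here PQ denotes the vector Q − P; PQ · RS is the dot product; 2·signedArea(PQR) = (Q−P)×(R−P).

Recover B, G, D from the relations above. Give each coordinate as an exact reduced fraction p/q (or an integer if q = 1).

B = (44/3, 0)
D = (2/3, 0)
G = (-5/3, 0)

1. G_x = -5/3  [G divides FC with FG:GC = 3/4:1/4]
2. G_y = 0  [G divides FC with FG:GC = 3/4:1/4]
   → G = (-5/3, 0)
3. D_x = 2/3  [D is the reflection of C across G]
4. D_y = 0  [D is the reflection of C across G]
   → D = (2/3, 0)
5. B_x = 44/3  [BD · FG = 98]
6. B_y = 0  [|BE|² = 196/9]
   → B = (44/3, 0)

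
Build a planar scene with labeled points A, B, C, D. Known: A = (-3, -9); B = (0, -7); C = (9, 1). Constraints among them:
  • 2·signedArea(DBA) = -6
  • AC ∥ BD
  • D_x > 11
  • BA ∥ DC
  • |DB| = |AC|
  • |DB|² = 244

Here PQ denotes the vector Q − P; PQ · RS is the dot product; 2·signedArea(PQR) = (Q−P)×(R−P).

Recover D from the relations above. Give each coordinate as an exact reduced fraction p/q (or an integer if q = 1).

1. D_x = 12  [BA ∥ DC ∩ AC ∥ BD]
2. D_y = 3  [BA ∥ DC ∩ AC ∥ BD]
   → D = (12, 3)

D = (12, 3)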